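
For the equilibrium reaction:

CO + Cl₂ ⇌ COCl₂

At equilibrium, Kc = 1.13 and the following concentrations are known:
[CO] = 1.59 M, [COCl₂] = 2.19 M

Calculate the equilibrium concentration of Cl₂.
[Cl₂] = 1.2189 M

Kc = ([COCl₂]) / ([CO] × [Cl₂]) = 1.13
[Cl₂]^1 = (product terms)/(Kc · other reactant terms) = 2.19 / (1.13 · 1.59) = 1.2189
[Cl₂] = 1.2189 M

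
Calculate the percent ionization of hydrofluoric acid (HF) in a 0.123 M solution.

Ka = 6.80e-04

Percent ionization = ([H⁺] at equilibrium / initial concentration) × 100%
Percent ionization = 7.16%

Let x = [H⁺]. Ka = x²/(C - x) ⇒ x² + (6.80e-04)x - (6.80e-04)(0.123) = 0. x = 8.8118e-03. Percent = (8.8118e-03/0.123) × 100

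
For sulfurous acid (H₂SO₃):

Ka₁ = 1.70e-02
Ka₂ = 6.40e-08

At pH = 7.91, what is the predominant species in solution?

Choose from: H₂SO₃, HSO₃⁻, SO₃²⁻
SO₃²⁻

pKa1 = 1.77, pKa2 = 7.19. Each pKa is the crossover between adjacent species; pH = 7.91 lies in the region where SO₃²⁻ predominates.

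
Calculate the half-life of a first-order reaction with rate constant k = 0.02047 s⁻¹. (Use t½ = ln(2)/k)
33.86 s

t½ = ln(2)/k = 0.6931/0.02047 = 33.86 s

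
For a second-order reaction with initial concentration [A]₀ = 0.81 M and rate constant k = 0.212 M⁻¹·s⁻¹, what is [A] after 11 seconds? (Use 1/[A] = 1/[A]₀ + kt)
0.2804 M

1/[A] = 1/[A]₀ + k·t = 1/0.81 + (0.212)·(11) = 1.2346 + 2.3320 = 3.5666
[A] = 1/3.5666 = 0.2804 M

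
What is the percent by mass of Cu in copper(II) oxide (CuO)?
Mass of Cu in formula = 63.55 × 1 = 63.55 g/mol
Molar mass = 79.55 g/mol
% Cu = (63.55/79.55) × 100% = 79.89%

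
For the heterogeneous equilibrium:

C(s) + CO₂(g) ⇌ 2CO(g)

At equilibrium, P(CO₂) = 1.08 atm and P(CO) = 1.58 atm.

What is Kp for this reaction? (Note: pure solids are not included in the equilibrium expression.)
K_p = 2.311

Solid C is excluded.
Kp = P(CO)²/P(CO₂) = (1.58)²/1.08 = 2.496/1.08 = 2.311.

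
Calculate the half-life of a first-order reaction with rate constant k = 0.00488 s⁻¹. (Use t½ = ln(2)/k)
142.04 s

t½ = ln(2)/k = 0.6931/0.00488 = 142.04 s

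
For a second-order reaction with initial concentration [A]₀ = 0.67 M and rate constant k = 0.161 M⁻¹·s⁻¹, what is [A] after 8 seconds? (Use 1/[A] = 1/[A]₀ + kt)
0.3596 M

1/[A] = 1/[A]₀ + k·t = 1/0.67 + (0.161)·(8) = 1.4925 + 1.2880 = 2.7805
[A] = 1/2.7805 = 0.3596 M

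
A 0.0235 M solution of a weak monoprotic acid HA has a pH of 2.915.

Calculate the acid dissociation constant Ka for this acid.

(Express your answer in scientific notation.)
K_a = 6.64e-05

[H⁺] = 10^(−pH) = 10^(−2.915) = 1.216e-03 M. For HA ⇌ H⁺ + A⁻, Ka = x²/(C − x) = (1.216e-03)²/(0.0235 − 1.216e-03) = 6.64e-05.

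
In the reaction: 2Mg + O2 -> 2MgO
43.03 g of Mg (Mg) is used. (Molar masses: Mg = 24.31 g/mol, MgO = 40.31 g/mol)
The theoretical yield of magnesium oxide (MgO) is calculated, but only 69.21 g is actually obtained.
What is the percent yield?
Moles of Mg = 43.03 g ÷ 24.31 g/mol = 1.77005 mol
Mole ratio: 2 mol MgO / 2 mol Mg
Moles of MgO = 1.77005 × (2/2) = 1.77005 mol
Theoretical yield = 1.77005 mol × 40.31 g/mol = 71.351 g
Actual yield = 69.21 g
Percent yield = (69.21 / 71.351) × 100% = 97.0%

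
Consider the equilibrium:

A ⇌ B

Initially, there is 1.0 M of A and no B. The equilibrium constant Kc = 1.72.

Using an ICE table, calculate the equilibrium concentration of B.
[B] = 0.632 M

ICE: [A] = 1.0 − x, [B] = x.
Kc = x/(1.0 − x) = 1.72 ⇒ x = 1.72·1.0/(1 + 1.72) = 1.72/2.72 = 0.6324.
[B] = x = 0.632 M.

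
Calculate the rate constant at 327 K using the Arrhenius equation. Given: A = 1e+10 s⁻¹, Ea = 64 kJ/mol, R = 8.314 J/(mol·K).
5.97e-01 s⁻¹

k = A·exp(-Ea/(R·T)) = 1e+10·exp(-64000/(8.314·327)) = 1e+10·exp(-23.5409) = 1e+10·5.9750e-11 = 5.97e-01 s⁻¹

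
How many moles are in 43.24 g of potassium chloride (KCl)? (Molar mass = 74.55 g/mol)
Moles = 43.24 g ÷ 74.55 g/mol = 0.58 mol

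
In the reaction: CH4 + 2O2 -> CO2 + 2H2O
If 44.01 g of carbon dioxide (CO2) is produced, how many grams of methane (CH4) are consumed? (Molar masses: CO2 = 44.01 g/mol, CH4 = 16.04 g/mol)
Moles of CO2 = 44.01 g ÷ 44.01 g/mol = 1 mol
Mole ratio: 1 mol CH4 / 1 mol CO2
Moles of CH4 = 1 × (1/1) = 1 mol
Mass of CH4 = 1 mol × 16.04 g/mol = 16.04 g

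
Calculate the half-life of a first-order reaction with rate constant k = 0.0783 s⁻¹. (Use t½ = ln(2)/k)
8.85 s

t½ = ln(2)/k = 0.6931/0.0783 = 8.85 s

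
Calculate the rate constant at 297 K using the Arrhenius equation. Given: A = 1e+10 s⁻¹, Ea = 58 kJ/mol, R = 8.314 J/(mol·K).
6.29e-01 s⁻¹

k = A·exp(-Ea/(R·T)) = 1e+10·exp(-58000/(8.314·297)) = 1e+10·exp(-23.4888) = 1e+10·6.2940e-11 = 6.29e-01 s⁻¹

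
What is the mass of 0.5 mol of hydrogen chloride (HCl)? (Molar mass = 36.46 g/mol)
Mass = 0.5 mol × 36.46 g/mol = 18.23 g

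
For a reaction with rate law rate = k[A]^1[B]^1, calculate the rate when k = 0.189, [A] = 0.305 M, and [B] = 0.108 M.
0.006226 M/s

rate = k·[A]^1·[B]^1 = 0.189·(0.305)^1·(0.108)^1 = 0.189·0.305·0.108 = 0.006226 M/s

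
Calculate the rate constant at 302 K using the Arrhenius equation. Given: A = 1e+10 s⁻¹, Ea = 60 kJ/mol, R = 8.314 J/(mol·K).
4.19e-01 s⁻¹

k = A·exp(-Ea/(R·T)) = 1e+10·exp(-60000/(8.314·302)) = 1e+10·exp(-23.8965) = 1e+10·4.1868e-11 = 4.19e-01 s⁻¹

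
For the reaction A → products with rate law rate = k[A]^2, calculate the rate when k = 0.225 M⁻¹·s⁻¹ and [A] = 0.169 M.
0.006426 M/s

rate = k·[A]^2 = 0.225·(0.169)^2 = 0.225·0.028561 = 0.006426 M/s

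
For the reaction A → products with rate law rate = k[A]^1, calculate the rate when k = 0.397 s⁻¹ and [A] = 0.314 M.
0.1247 M/s

rate = k·[A]^1 = 0.397·(0.314)^1 = 0.397·0.314 = 0.1247 M/s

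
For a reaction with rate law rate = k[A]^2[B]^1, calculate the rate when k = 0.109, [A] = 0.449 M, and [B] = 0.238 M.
0.00523 M/s

rate = k·[A]^2·[B]^1 = 0.109·(0.449)^2·(0.238)^1 = 0.109·0.201601·0.238 = 0.00523 M/s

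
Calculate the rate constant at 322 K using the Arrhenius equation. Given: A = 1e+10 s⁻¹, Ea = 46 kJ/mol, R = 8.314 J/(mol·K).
3.45e+02 s⁻¹

k = A·exp(-Ea/(R·T)) = 1e+10·exp(-46000/(8.314·322)) = 1e+10·exp(-17.1827) = 1e+10·3.4486e-08 = 3.45e+02 s⁻¹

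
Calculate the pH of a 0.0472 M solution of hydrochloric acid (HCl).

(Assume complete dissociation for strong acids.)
pH = 1.33

[H⁺] = 0.0472 M for strong acid. pH = -log[H⁺] = -log(0.0472)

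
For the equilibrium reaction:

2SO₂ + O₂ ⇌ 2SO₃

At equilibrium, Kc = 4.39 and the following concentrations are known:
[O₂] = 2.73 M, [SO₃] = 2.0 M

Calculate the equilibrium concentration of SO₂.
[SO₂] = 0.5777 M

Kc = ([SO₃]^2) / ([SO₂]^2 × [O₂]) = 4.39
[SO₂]^2 = (product terms)/(Kc · other reactant terms) = 4 / (4.39 · 2.73) = 0.33376
[SO₂] = (0.33376)^(1/2) = 0.5777 M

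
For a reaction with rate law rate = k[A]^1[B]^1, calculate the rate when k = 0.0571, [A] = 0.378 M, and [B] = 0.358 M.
0.007727 M/s

rate = k·[A]^1·[B]^1 = 0.0571·(0.378)^1·(0.358)^1 = 0.0571·0.378·0.358 = 0.007727 M/s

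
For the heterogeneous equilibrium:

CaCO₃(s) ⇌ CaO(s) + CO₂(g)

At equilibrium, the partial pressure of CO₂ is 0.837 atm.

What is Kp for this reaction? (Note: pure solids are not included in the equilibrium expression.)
K_p = 0.837

Solids (CaCO₃, CaO) have activity 1 and are excluded.
Kp = P(CO₂) = 0.837.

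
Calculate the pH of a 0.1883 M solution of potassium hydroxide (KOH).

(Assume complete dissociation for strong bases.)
pH = 13.27

[OH⁻] = 0.1883 M for strong base. pOH = -log[OH⁻] = 0.73, pH = 14 - pOH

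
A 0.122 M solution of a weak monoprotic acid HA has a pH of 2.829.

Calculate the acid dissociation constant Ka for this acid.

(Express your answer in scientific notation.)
K_a = 1.82e-05

[H⁺] = 10^(−pH) = 10^(−2.829) = 1.483e-03 M. For HA ⇌ H⁺ + A⁻, Ka = x²/(C − x) = (1.483e-03)²/(0.122 − 1.483e-03) = 1.82e-05.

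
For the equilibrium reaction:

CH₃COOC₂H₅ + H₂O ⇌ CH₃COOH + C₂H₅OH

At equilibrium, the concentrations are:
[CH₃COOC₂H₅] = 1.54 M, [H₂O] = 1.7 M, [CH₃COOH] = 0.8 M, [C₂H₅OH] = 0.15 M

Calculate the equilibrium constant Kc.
K_c = 0.0458

Kc = ([CH₃COOH] × [C₂H₅OH]) / ([CH₃COOC₂H₅] × [H₂O])
   = ((0.8)·(0.15)) / ((1.54)·(1.7))
   = 0.12 / 2.618 = 0.0458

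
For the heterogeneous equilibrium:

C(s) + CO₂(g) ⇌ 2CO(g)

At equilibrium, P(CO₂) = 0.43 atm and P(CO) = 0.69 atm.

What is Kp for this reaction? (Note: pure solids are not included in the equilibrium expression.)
K_p = 1.107

Solid C is excluded.
Kp = P(CO)²/P(CO₂) = (0.69)²/0.43 = 0.4761/0.43 = 1.107.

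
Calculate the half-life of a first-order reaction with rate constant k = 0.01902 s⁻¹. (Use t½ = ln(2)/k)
36.44 s

t½ = ln(2)/k = 0.6931/0.01902 = 36.44 s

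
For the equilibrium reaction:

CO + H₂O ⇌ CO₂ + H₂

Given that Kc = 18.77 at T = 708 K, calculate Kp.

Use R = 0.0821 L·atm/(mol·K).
K_p = 18.7700

Δn = (moles gaseous products) − (moles gaseous reactants) = 0
T = 708 K; RT = 0.0821 × 708 = 58.1268
Kp = Kc·(RT)^Δn = 18.77 × (58.1268)^0 = 18.77 × 1 = 18.7700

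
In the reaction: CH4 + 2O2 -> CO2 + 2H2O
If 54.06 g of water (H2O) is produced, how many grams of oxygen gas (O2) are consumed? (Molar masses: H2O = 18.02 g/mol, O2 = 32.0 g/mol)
Moles of H2O = 54.06 g ÷ 18.02 g/mol = 3 mol
Mole ratio: 2 mol O2 / 2 mol H2O
Moles of O2 = 3 × (2/2) = 3 mol
Mass of O2 = 3 mol × 32.0 g/mol = 96 g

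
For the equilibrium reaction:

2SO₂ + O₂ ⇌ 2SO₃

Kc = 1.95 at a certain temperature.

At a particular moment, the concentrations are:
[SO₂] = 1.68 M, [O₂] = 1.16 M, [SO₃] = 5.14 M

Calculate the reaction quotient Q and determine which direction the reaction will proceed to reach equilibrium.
Q = 8.070, Q > K, reaction proceeds reverse (toward reactants)

Q = ([SO₃]^2) / ([SO₂]^2 × [O₂])
  = ((5.14)^2) / ((1.68)^2·(1.16)) = 26.42/3.274 = 8.07
Since Q = 8.07 > Kc = 1.95, the reaction proceeds reverse (toward reactants) to reach equilibrium.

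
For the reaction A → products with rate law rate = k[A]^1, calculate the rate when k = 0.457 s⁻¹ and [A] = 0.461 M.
0.2107 M/s

rate = k·[A]^1 = 0.457·(0.461)^1 = 0.457·0.461 = 0.2107 M/s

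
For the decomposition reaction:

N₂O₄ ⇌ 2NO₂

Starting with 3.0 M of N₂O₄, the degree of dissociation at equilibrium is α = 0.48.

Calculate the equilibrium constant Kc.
K_c = 5.3169

x = α·[A]₀ = 0.48 × 3.0 = 1.44 M dissociated.
At eq: [N₂O₄] = 3.0 − 1.44 = 1.56 M; [NO₂] = 2x = 2.88 M.
Kc = [NO₂]²/[N₂O₄] = (2.88)²/1.56 = 5.317.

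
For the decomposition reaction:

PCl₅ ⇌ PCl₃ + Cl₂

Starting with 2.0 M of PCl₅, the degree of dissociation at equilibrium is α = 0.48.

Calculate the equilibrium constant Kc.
K_c = 0.8862

x = α·[A]₀ = 0.48 × 2.0 = 0.96 M dissociated.
At eq: [PCl₅] = 2.0 − 0.96 = 1.04 M; [PCl₃] = [Cl₂] = x = 0.96 M.
Kc = [PCl₃][Cl₂]/[PCl₅] = (0.96)²/1.04 = 0.8862.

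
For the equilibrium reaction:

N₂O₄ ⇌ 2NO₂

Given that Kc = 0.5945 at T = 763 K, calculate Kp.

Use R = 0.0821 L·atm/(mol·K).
K_p = 37.2408

Δn = (moles gaseous products) − (moles gaseous reactants) = 1
T = 763 K; RT = 0.0821 × 763 = 62.6423
Kp = Kc·(RT)^Δn = 0.5945 × (62.6423)^1 = 0.5945 × 62.6423 = 37.2408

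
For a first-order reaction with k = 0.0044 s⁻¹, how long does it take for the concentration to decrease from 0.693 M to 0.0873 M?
470.84 s

From ln[A] = ln[A]₀ - k·t: t = ln([A]₀/[A])/k = ln(0.693/0.0873)/0.0044 = ln(7.9381)/0.0044 = 2.0717/0.0044 = 470.84 s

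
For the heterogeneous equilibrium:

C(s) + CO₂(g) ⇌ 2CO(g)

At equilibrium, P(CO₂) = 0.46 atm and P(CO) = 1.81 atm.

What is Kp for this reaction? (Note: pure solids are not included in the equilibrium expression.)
K_p = 7.122

Solid C is excluded.
Kp = P(CO)²/P(CO₂) = (1.81)²/0.46 = 3.276/0.46 = 7.122.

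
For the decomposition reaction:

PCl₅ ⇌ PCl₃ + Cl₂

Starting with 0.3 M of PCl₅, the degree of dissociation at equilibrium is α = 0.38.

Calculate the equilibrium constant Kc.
K_c = 0.0699

x = α·[A]₀ = 0.38 × 0.3 = 0.114 M dissociated.
At eq: [PCl₅] = 0.3 − 0.114 = 0.186 M; [PCl₃] = [Cl₂] = x = 0.114 M.
Kc = [PCl₃][Cl₂]/[PCl₅] = (0.114)²/0.186 = 0.06987.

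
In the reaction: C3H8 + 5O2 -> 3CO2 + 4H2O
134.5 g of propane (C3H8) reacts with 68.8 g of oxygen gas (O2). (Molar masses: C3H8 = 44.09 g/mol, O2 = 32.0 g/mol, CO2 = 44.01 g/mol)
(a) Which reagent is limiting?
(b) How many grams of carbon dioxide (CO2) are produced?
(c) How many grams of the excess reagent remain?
(a) O2, (b) 56.77 g, (c) 115.5 g

Moles of C3H8 = 134.5 g ÷ 44.09 g/mol = 3.05058 mol
Moles of O2 = 68.8 g ÷ 32.0 g/mol = 2.15 mol
Moles ÷ coefficient: C3H8: 3.05058/1 = 3.051, O2: 2.15/5 = 0.43
(a) O2 has the smaller value, so O2 is the limiting reagent.
(b) Moles of CO2 = 2.15 mol O2 × (3/5) = 1.29 mol; mass = 1.29 mol × 44.01 g/mol = 56.77 g
(c) C3H8 consumed = 2.15 × (1/5) = 0.43 mol; remaining = 3.05058 − 0.43 = 2.62058 mol; mass = 2.62058 mol × 44.09 g/mol = 115.5 g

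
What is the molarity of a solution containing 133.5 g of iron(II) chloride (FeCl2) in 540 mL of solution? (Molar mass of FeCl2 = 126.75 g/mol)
Moles of FeCl2 = 133.5 g ÷ 126.75 g/mol = 1.05325 mol
Volume = 540 mL = 0.54 L
Molarity = 1.05325 mol ÷ 0.54 L = 1.95 M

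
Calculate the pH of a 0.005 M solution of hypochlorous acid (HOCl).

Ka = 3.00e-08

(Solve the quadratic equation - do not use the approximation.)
pH = 4.91

x² + Ka×x - Ka×C = 0. Using quadratic formula: [H⁺] = 1.2232e-05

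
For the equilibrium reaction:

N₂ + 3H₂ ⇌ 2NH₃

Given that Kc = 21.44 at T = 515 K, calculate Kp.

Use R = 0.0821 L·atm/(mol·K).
K_p = 0.0120

Δn = (moles gaseous products) − (moles gaseous reactants) = -2
T = 515 K; RT = 0.0821 × 515 = 42.2815
Kp = Kc·(RT)^Δn = 21.44 × (42.2815)^-2 = 21.44 × 0.00055937 = 0.0120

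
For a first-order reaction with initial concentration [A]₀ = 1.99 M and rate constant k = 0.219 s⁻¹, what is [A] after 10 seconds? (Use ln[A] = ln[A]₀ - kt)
0.2227 M

ln[A] = ln[A]₀ - k·t = ln(1.99) - (0.219)·(10) = 0.6881 - 2.1900 = -1.5019
[A] = e^(-1.5019) = 0.2227 M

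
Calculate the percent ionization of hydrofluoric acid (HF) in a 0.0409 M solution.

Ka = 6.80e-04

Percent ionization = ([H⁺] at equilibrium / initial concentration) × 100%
Percent ionization = 12.1%

Let x = [H⁺]. Ka = x²/(C - x) ⇒ x² + (6.80e-04)x - (6.80e-04)(0.0409) = 0. x = 4.9447e-03. Percent = (4.9447e-03/0.0409) × 100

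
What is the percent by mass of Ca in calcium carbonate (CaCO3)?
Mass of Ca in formula = 40.08 × 1 = 40.08 g/mol
Molar mass = 100.09 g/mol
% Ca = (40.08/100.09) × 100% = 40.04%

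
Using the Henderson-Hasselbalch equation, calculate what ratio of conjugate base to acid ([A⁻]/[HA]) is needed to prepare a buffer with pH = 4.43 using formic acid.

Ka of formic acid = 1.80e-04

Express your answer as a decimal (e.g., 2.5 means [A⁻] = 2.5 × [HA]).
[A⁻]/[HA] = 4.845

pKa = −log(1.80e-04) = 3.7447. pH = pKa + log([A⁻]/[HA]). 4.43 = 3.7447 + log(ratio). log(ratio) = 4.43 − 3.7447 = 0.6853. ratio = 10^(0.6853) = 4.845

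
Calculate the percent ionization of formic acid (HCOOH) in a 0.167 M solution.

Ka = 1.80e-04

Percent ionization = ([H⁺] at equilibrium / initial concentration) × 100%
Percent ionization = 3.23%

Let x = [H⁺]. Ka = x²/(C - x) ⇒ x² + (1.80e-04)x - (1.80e-04)(0.167) = 0. x = 5.3934e-03. Percent = (5.3934e-03/0.167) × 100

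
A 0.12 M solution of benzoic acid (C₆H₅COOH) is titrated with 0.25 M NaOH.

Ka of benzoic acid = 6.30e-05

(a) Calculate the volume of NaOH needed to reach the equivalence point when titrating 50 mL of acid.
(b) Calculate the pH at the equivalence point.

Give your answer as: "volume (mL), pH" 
V = 24.0 mL, pH = 8.55

(a) At equivalence: moles acid = moles base.
moles acid = 0.12 × 0.05 = 0.006 mol; V_NaOH = 0.006/0.25 = 0.024 L = 24.0 mL.
(b) At equivalence, all acid → conjugate base A⁻ at [A⁻] = 0.006/0.074 = 0.08108 M.
Kb = Kw/Ka = 1.0e-14/6.30e-05 = 1.587e-10; [OH⁻] = √(Kb·[A⁻]) = 3.587e-06; pOH = 5.45; pH = 14 − pOH = 8.55.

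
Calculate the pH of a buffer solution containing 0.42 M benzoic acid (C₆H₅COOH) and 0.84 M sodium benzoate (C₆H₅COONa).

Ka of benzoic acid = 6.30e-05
pH = 4.50

pKa = -log(6.30e-05) = 4.20. pH = pKa + log([A⁻]/[HA]) = 4.20 + log(0.84/0.42)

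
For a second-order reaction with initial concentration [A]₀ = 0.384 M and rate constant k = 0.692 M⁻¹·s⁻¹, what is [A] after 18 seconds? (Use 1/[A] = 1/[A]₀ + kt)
0.0664 M

1/[A] = 1/[A]₀ + k·t = 1/0.384 + (0.692)·(18) = 2.6042 + 12.4560 = 15.0602
[A] = 1/15.0602 = 0.0664 M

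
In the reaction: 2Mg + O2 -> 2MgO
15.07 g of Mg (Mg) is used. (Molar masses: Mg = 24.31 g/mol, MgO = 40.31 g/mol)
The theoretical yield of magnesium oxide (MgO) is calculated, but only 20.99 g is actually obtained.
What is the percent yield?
Moles of Mg = 15.07 g ÷ 24.31 g/mol = 0.61991 mol
Mole ratio: 2 mol MgO / 2 mol Mg
Moles of MgO = 0.61991 × (2/2) = 0.61991 mol
Theoretical yield = 0.61991 mol × 40.31 g/mol = 24.989 g
Actual yield = 20.99 g
Percent yield = (20.99 / 24.989) × 100% = 84.0%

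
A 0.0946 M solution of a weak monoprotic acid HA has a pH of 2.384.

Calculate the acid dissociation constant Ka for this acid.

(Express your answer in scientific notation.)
K_a = 1.89e-04

[H⁺] = 10^(−pH) = 10^(−2.384) = 4.130e-03 M. For HA ⇌ H⁺ + A⁻, Ka = x²/(C − x) = (4.130e-03)²/(0.0946 − 4.130e-03) = 1.89e-04.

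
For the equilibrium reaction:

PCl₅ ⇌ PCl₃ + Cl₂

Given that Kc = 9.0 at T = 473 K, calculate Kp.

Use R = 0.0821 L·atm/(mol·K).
K_p = 349.4997

Δn = (moles gaseous products) − (moles gaseous reactants) = 1
T = 473 K; RT = 0.0821 × 473 = 38.8333
Kp = Kc·(RT)^Δn = 9.0 × (38.8333)^1 = 9.0 × 38.8333 = 349.4997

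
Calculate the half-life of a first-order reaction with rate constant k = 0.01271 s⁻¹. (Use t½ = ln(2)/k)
54.54 s

t½ = ln(2)/k = 0.6931/0.01271 = 54.54 s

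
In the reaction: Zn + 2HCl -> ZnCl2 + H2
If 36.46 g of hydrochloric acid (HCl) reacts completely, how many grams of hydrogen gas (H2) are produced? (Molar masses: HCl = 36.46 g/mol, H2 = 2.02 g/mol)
Moles of HCl = 36.46 g ÷ 36.46 g/mol = 1 mol
Mole ratio: 1 mol H2 / 2 mol HCl
Moles of H2 = 1 × (1/2) = 0.5 mol
Mass of H2 = 0.5 mol × 2.02 g/mol = 1.01 g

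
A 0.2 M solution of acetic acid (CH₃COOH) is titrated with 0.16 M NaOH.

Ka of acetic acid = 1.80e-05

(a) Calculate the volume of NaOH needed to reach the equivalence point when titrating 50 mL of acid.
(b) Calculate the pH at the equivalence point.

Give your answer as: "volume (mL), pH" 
V = 62.5 mL, pH = 8.85

(a) At equivalence: moles acid = moles base.
moles acid = 0.2 × 0.05 = 0.01 mol; V_NaOH = 0.01/0.16 = 0.0625 L = 62.5 mL.
(b) At equivalence, all acid → conjugate base A⁻ at [A⁻] = 0.01/0.1125 = 0.08889 M.
Kb = Kw/Ka = 1.0e-14/1.80e-05 = 5.556e-10; [OH⁻] = √(Kb·[A⁻]) = 7.027e-06; pOH = 5.15; pH = 14 − pOH = 8.85.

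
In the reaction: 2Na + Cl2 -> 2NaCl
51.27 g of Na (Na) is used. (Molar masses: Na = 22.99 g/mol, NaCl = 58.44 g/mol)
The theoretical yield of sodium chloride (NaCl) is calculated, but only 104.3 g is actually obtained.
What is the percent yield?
Moles of Na = 51.27 g ÷ 22.99 g/mol = 2.2301 mol
Mole ratio: 2 mol NaCl / 2 mol Na
Moles of NaCl = 2.2301 × (2/2) = 2.2301 mol
Theoretical yield = 2.2301 mol × 58.44 g/mol = 130.33 g
Actual yield = 104.3 g
Percent yield = (104.3 / 130.33) × 100% = 80.0%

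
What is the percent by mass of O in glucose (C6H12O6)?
Mass of O in formula = 16.0 × 6 = 96 g/mol
Molar mass = 180.16 g/mol
% O = (96/180.16) × 100% = 53.29%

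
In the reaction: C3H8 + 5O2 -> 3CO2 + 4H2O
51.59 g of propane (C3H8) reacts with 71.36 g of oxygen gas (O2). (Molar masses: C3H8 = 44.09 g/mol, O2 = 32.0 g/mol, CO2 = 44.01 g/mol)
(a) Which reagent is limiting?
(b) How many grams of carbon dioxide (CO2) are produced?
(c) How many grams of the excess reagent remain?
(a) O2, (b) 58.89 g, (c) 31.93 g

Moles of C3H8 = 51.59 g ÷ 44.09 g/mol = 1.17011 mol
Moles of O2 = 71.36 g ÷ 32.0 g/mol = 2.23 mol
Moles ÷ coefficient: C3H8: 1.17011/1 = 1.17, O2: 2.23/5 = 0.446
(a) O2 has the smaller value, so O2 is the limiting reagent.
(b) Moles of CO2 = 2.23 mol O2 × (3/5) = 1.338 mol; mass = 1.338 mol × 44.01 g/mol = 58.89 g
(c) C3H8 consumed = 2.23 × (1/5) = 0.446 mol; remaining = 1.17011 − 0.446 = 0.724107 mol; mass = 0.724107 mol × 44.09 g/mol = 31.93 g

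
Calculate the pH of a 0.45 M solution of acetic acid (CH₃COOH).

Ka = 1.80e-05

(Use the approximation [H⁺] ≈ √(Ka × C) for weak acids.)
pH = 2.55

[H⁺] = √(Ka × C) = √(1.80e-05 × 0.45) = 2.8460e-03. pH = -log(2.8460e-03)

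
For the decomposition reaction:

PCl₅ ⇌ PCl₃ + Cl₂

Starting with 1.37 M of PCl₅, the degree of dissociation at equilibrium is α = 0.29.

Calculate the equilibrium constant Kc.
K_c = 0.1623

x = α·[A]₀ = 0.29 × 1.37 = 0.3973 M dissociated.
At eq: [PCl₅] = 1.37 − 0.3973 = 0.9727 M; [PCl₃] = [Cl₂] = x = 0.3973 M.
Kc = [PCl₃][Cl₂]/[PCl₅] = (0.3973)²/0.9727 = 0.1623.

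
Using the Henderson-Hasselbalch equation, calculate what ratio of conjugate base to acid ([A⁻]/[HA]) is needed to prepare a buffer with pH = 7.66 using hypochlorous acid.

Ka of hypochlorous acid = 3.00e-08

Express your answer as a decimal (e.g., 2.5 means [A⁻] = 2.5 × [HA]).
[A⁻]/[HA] = 1.371

pKa = −log(3.00e-08) = 7.5229. pH = pKa + log([A⁻]/[HA]). 7.66 = 7.5229 + log(ratio). log(ratio) = 7.66 − 7.5229 = 0.1371. ratio = 10^(0.1371) = 1.371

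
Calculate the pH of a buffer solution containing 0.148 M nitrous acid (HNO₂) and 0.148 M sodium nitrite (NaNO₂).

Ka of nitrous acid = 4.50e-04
pH = 3.35

pKa = -log(4.50e-04) = 3.35. pH = pKa + log([A⁻]/[HA]) = 3.35 + log(0.148/0.148)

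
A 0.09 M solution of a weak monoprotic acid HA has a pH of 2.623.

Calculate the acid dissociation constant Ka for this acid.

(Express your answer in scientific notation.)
K_a = 6.48e-05

[H⁺] = 10^(−pH) = 10^(−2.623) = 2.382e-03 M. For HA ⇌ H⁺ + A⁻, Ka = x²/(C − x) = (2.382e-03)²/(0.09 − 2.382e-03) = 6.48e-05.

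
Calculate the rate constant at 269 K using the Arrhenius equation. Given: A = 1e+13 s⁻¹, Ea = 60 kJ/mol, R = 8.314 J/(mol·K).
2.23e+01 s⁻¹

k = A·exp(-Ea/(R·T)) = 1e+13·exp(-60000/(8.314·269)) = 1e+13·exp(-26.8280) = 1e+13·2.2322e-12 = 2.23e+01 s⁻¹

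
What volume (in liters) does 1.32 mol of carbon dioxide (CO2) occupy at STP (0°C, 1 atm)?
At STP, 1 mol of gas occupies 22.4 L
Volume = 1.32 mol × 22.4 L/mol = 29.57 L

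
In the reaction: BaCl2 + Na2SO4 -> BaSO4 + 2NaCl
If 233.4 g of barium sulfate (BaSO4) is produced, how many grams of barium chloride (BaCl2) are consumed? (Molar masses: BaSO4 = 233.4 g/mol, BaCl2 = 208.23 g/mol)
Moles of BaSO4 = 233.4 g ÷ 233.4 g/mol = 1 mol
Mole ratio: 1 mol BaCl2 / 1 mol BaSO4
Moles of BaCl2 = 1 × (1/1) = 1 mol
Mass of BaCl2 = 1 mol × 208.23 g/mol = 208.2 g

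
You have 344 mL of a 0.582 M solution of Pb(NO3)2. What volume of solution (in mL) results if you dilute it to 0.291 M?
Using M₁V₁ = M₂V₂:
0.582 × 344 = 0.291 × V₂
V₂ = (0.582 × 344) / 0.291 = 688 mL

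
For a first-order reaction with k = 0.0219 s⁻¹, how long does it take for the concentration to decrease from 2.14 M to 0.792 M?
45.39 s

From ln[A] = ln[A]₀ - k·t: t = ln([A]₀/[A])/k = ln(2.14/0.792)/0.0219 = ln(2.7020)/0.0219 = 0.9940/0.0219 = 45.39 s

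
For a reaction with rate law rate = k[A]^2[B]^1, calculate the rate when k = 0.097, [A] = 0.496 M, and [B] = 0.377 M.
0.008997 M/s

rate = k·[A]^2·[B]^1 = 0.097·(0.496)^2·(0.377)^1 = 0.097·0.246016·0.377 = 0.008997 M/s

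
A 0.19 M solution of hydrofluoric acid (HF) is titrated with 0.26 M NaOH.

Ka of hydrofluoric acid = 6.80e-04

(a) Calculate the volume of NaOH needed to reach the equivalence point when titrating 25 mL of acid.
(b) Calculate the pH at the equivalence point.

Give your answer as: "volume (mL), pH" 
V = 18.3 mL, pH = 8.10

(a) At equivalence: moles acid = moles base.
moles acid = 0.19 × 0.025 = 0.00475 mol; V_NaOH = 0.00475/0.26 = 0.01827 L = 18.3 mL.
(b) At equivalence, all acid → conjugate base A⁻ at [A⁻] = 0.00475/0.04327 = 0.1098 M.
Kb = Kw/Ka = 1.0e-14/6.80e-04 = 1.471e-11; [OH⁻] = √(Kb·[A⁻]) = 1.271e-06; pOH = 5.90; pH = 14 − pOH = 8.10.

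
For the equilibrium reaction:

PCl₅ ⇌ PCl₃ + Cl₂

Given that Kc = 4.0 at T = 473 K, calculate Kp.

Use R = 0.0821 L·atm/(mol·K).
K_p = 155.3332

Δn = (moles gaseous products) − (moles gaseous reactants) = 1
T = 473 K; RT = 0.0821 × 473 = 38.8333
Kp = Kc·(RT)^Δn = 4.0 × (38.8333)^1 = 4.0 × 38.8333 = 155.3332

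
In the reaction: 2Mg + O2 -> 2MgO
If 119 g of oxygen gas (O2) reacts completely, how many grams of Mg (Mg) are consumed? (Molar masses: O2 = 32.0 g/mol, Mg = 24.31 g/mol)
Moles of O2 = 119 g ÷ 32.0 g/mol = 3.71875 mol
Mole ratio: 2 mol Mg / 1 mol O2
Moles of Mg = 3.71875 × (2/1) = 7.4375 mol
Mass of Mg = 7.4375 mol × 24.31 g/mol = 180.8 g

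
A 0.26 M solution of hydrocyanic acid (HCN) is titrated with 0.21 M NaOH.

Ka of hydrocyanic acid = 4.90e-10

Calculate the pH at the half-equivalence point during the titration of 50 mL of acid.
pH = pKa = 9.31

At the half-equivalence point, [HA] = [A⁻], so by Henderson–Hasselbalch pH = pKa + log(1) = pKa.
pKa = −log(4.90e-10) = 9.31.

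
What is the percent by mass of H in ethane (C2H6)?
Mass of H in formula = 1.008 × 6 = 6.048 g/mol
Molar mass = 30.07 g/mol
% H = (6.048/30.07) × 100% = 20.11%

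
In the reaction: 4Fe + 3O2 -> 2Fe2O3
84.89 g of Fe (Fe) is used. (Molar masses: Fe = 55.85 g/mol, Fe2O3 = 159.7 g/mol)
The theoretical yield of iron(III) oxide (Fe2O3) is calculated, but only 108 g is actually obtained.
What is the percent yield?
Moles of Fe = 84.89 g ÷ 55.85 g/mol = 1.51996 mol
Mole ratio: 2 mol Fe2O3 / 4 mol Fe
Moles of Fe2O3 = 1.51996 × (2/4) = 0.759982 mol
Theoretical yield = 0.759982 mol × 159.7 g/mol = 121.37 g
Actual yield = 108 g
Percent yield = (108 / 121.37) × 100% = 89.0%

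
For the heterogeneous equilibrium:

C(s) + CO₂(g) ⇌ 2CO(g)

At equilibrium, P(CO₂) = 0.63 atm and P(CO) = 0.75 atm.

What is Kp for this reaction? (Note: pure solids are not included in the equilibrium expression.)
K_p = 0.893

Solid C is excluded.
Kp = P(CO)²/P(CO₂) = (0.75)²/0.63 = 0.5625/0.63 = 0.893.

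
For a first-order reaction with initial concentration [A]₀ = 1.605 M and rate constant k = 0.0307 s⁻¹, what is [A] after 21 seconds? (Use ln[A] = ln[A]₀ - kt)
0.8423 M

ln[A] = ln[A]₀ - k·t = ln(1.605) - (0.0307)·(21) = 0.4731 - 0.6447 = -0.1716
[A] = e^(-0.1716) = 0.8423 M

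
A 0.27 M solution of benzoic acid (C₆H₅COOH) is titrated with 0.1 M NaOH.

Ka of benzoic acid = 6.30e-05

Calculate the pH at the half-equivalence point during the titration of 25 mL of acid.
pH = pKa = 4.20

At the half-equivalence point, [HA] = [A⁻], so by Henderson–Hasselbalch pH = pKa + log(1) = pKa.
pKa = −log(6.30e-05) = 4.20.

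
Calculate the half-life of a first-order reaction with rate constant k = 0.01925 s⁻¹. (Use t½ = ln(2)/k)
36.01 s

t½ = ln(2)/k = 0.6931/0.01925 = 36.01 s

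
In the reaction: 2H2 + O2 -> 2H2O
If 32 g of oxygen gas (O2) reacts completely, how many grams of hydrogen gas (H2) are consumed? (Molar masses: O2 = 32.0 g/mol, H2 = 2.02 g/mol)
Moles of O2 = 32 g ÷ 32.0 g/mol = 1 mol
Mole ratio: 2 mol H2 / 1 mol O2
Moles of H2 = 1 × (2/1) = 2 mol
Mass of H2 = 2 mol × 2.02 g/mol = 4.04 g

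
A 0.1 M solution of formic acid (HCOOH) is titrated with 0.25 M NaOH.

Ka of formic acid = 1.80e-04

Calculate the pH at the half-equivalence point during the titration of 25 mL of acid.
pH = pKa = 3.74

At the half-equivalence point, [HA] = [A⁻], so by Henderson–Hasselbalch pH = pKa + log(1) = pKa.
pKa = −log(1.80e-04) = 3.74.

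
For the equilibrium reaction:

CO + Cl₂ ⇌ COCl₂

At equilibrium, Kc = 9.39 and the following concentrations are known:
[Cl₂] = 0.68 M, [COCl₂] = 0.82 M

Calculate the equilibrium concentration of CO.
[CO] = 0.1284 M

Kc = ([COCl₂]) / ([CO] × [Cl₂]) = 9.39
[CO]^1 = (product terms)/(Kc · other reactant terms) = 0.82 / (9.39 · 0.68) = 0.12842
[CO] = 0.1284 M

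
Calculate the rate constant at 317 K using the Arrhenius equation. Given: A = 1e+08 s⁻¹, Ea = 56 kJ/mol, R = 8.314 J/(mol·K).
5.92e-02 s⁻¹

k = A·exp(-Ea/(R·T)) = 1e+08·exp(-56000/(8.314·317)) = 1e+08·exp(-21.2480) = 1e+08·5.9169e-10 = 5.92e-02 s⁻¹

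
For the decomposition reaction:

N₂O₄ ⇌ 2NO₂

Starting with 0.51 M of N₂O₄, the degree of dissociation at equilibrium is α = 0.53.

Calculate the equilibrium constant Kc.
K_c = 1.2192

x = α·[A]₀ = 0.53 × 0.51 = 0.2703 M dissociated.
At eq: [N₂O₄] = 0.51 − 0.2703 = 0.2397 M; [NO₂] = 2x = 0.5406 M.
Kc = [NO₂]²/[N₂O₄] = (0.5406)²/0.2397 = 1.219.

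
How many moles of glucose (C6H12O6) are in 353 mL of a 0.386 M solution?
Moles = Molarity × Volume (L)
Moles = 0.386 M × 0.353 L = 0.1363 mol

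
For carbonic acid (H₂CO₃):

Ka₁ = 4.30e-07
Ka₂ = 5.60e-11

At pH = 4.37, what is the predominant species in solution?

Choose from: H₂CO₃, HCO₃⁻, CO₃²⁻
H₂CO₃

pKa1 = 6.37, pKa2 = 10.25. Each pKa is the crossover between adjacent species; pH = 4.37 lies in the region where H₂CO₃ predominates.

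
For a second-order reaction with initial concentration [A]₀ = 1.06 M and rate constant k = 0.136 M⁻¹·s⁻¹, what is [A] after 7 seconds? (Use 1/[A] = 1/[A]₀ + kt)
0.5276 M

1/[A] = 1/[A]₀ + k·t = 1/1.06 + (0.136)·(7) = 0.9434 + 0.9520 = 1.8954
[A] = 1/1.8954 = 0.5276 M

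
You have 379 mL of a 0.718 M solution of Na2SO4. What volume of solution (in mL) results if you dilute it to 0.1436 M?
Using M₁V₁ = M₂V₂:
0.718 × 379 = 0.1436 × V₂
V₂ = (0.718 × 379) / 0.1436 = 1895 mL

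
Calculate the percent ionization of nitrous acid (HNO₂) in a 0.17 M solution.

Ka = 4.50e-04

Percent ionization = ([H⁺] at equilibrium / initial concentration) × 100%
Percent ionization = 5.01%

Let x = [H⁺]. Ka = x²/(C - x) ⇒ x² + (4.50e-04)x - (4.50e-04)(0.17) = 0. x = 8.5243e-03. Percent = (8.5243e-03/0.17) × 100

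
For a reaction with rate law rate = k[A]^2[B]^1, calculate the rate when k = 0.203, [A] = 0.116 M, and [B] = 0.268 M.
0.0007321 M/s

rate = k·[A]^2·[B]^1 = 0.203·(0.116)^2·(0.268)^1 = 0.203·0.013456·0.268 = 0.0007321 M/s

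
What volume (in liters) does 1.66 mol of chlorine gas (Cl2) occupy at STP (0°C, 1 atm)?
At STP, 1 mol of gas occupies 22.4 L
Volume = 1.66 mol × 22.4 L/mol = 37.18 L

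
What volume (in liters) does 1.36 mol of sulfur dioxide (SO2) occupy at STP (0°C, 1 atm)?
At STP, 1 mol of gas occupies 22.4 L
Volume = 1.36 mol × 22.4 L/mol = 30.46 L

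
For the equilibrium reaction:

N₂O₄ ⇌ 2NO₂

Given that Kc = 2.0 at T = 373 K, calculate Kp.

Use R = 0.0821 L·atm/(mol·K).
K_p = 61.2466

Δn = (moles gaseous products) − (moles gaseous reactants) = 1
T = 373 K; RT = 0.0821 × 373 = 30.6233
Kp = Kc·(RT)^Δn = 2.0 × (30.6233)^1 = 2.0 × 30.6233 = 61.2466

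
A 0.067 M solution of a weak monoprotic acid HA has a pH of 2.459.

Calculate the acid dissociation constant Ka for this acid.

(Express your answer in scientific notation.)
K_a = 1.90e-04

[H⁺] = 10^(−pH) = 10^(−2.459) = 3.475e-03 M. For HA ⇌ H⁺ + A⁻, Ka = x²/(C − x) = (3.475e-03)²/(0.067 − 3.475e-03) = 1.90e-04.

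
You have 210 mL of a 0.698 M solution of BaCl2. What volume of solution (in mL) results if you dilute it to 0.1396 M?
Using M₁V₁ = M₂V₂:
0.698 × 210 = 0.1396 × V₂
V₂ = (0.698 × 210) / 0.1396 = 1050 mL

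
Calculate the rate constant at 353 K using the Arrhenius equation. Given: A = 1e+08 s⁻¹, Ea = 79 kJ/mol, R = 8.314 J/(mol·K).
2.04e-04 s⁻¹

k = A·exp(-Ea/(R·T)) = 1e+08·exp(-79000/(8.314·353)) = 1e+08·exp(-26.9180) = 1e+08·2.0402e-12 = 2.04e-04 s⁻¹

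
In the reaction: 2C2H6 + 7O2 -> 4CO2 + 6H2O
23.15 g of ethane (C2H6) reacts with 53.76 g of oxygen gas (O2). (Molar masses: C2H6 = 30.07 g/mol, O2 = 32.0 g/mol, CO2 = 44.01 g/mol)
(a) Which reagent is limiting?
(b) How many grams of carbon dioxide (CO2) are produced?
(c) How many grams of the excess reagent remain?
(a) O2, (b) 42.25 g, (c) 8.716 g

Moles of C2H6 = 23.15 g ÷ 30.07 g/mol = 0.76987 mol
Moles of O2 = 53.76 g ÷ 32.0 g/mol = 1.68 mol
Moles ÷ coefficient: C2H6: 0.76987/2 = 0.3849, O2: 1.68/7 = 0.24
(a) O2 has the smaller value, so O2 is the limiting reagent.
(b) Moles of CO2 = 1.68 mol O2 × (4/7) = 0.96 mol; mass = 0.96 mol × 44.01 g/mol = 42.25 g
(c) C2H6 consumed = 1.68 × (2/7) = 0.48 mol; remaining = 0.76987 − 0.48 = 0.28987 mol; mass = 0.28987 mol × 30.07 g/mol = 8.716 g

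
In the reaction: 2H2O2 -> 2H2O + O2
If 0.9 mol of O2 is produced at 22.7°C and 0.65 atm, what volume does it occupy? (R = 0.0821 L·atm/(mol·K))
T = 22.7°C + 273.15 = 295.85 K
V = nRT/P = (0.9 × 0.0821 × 295.85) / 0.65
V = 33.63 L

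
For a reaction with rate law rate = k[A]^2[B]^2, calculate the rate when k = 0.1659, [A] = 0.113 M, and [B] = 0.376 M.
0.0002995 M/s

rate = k·[A]^2·[B]^2 = 0.1659·(0.113)^2·(0.376)^2 = 0.1659·0.012769·0.141376 = 0.0002995 M/s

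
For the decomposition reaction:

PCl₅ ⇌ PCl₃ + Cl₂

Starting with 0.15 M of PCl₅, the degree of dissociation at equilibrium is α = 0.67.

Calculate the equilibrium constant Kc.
K_c = 0.2040

x = α·[A]₀ = 0.67 × 0.15 = 0.1005 M dissociated.
At eq: [PCl₅] = 0.15 − 0.1005 = 0.0495 M; [PCl₃] = [Cl₂] = x = 0.1005 M.
Kc = [PCl₃][Cl₂]/[PCl₅] = (0.1005)²/0.0495 = 0.204.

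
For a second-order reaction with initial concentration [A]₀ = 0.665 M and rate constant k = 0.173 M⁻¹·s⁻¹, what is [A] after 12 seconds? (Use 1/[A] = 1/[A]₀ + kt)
0.2793 M

1/[A] = 1/[A]₀ + k·t = 1/0.665 + (0.173)·(12) = 1.5038 + 2.0760 = 3.5798
[A] = 1/3.5798 = 0.2793 M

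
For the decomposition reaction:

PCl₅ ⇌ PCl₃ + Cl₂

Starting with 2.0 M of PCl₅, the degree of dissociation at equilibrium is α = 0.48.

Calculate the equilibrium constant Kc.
K_c = 0.8862

x = α·[A]₀ = 0.48 × 2.0 = 0.96 M dissociated.
At eq: [PCl₅] = 2.0 − 0.96 = 1.04 M; [PCl₃] = [Cl₂] = x = 0.96 M.
Kc = [PCl₃][Cl₂]/[PCl₅] = (0.96)²/1.04 = 0.8862.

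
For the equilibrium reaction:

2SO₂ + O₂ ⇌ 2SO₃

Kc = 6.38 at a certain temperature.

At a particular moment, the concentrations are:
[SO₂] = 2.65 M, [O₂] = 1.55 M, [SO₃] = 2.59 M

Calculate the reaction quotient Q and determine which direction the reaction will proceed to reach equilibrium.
Q = 0.616, Q < K, reaction proceeds forward (toward products)

Q = ([SO₃]^2) / ([SO₂]^2 × [O₂])
  = ((2.59)^2) / ((2.65)^2·(1.55)) = 6.7081/10.885 = 0.6163
Since Q = 0.6163 < Kc = 6.38, the reaction proceeds forward (toward products) to reach equilibrium.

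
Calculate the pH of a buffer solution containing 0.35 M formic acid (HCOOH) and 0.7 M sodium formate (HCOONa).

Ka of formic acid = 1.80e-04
pH = 4.05

pKa = -log(1.80e-04) = 3.74. pH = pKa + log([A⁻]/[HA]) = 3.74 + log(0.7/0.35)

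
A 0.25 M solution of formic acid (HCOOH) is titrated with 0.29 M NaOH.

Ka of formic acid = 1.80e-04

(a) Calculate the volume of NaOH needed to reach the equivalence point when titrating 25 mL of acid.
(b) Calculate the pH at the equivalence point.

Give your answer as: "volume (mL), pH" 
V = 21.6 mL, pH = 8.44

(a) At equivalence: moles acid = moles base.
moles acid = 0.25 × 0.025 = 0.00625 mol; V_NaOH = 0.00625/0.29 = 0.02155 L = 21.6 mL.
(b) At equivalence, all acid → conjugate base A⁻ at [A⁻] = 0.00625/0.04655 = 0.1343 M.
Kb = Kw/Ka = 1.0e-14/1.80e-04 = 5.556e-11; [OH⁻] = √(Kb·[A⁻]) = 2.731e-06; pOH = 5.56; pH = 14 − pOH = 8.44.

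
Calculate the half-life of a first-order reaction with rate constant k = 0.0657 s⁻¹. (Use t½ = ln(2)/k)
10.55 s

t½ = ln(2)/k = 0.6931/0.0657 = 10.55 s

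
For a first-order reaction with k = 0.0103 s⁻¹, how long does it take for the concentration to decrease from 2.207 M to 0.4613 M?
151.97 s

From ln[A] = ln[A]₀ - k·t: t = ln([A]₀/[A])/k = ln(2.207/0.4613)/0.0103 = ln(4.7843)/0.0103 = 1.5653/0.0103 = 151.97 s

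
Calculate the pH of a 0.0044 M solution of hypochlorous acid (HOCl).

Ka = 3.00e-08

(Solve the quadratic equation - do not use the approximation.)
pH = 4.94

x² + Ka×x - Ka×C = 0. Using quadratic formula: [H⁺] = 1.1474e-05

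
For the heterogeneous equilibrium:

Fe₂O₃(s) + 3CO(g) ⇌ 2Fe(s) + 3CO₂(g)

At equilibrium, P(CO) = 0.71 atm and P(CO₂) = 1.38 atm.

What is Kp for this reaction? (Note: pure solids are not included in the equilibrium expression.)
K_p = 7.343

Solids (Fe₂O₃, Fe) are excluded.
Kp = P(CO₂)³/P(CO)³ = (1.38)³/(0.71)³ = 2.628/0.3579 = 7.343.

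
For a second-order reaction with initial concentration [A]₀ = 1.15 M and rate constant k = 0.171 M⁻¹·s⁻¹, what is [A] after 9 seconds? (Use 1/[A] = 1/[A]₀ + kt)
0.4152 M

1/[A] = 1/[A]₀ + k·t = 1/1.15 + (0.171)·(9) = 0.8696 + 1.5390 = 2.4086
[A] = 1/2.4086 = 0.4152 M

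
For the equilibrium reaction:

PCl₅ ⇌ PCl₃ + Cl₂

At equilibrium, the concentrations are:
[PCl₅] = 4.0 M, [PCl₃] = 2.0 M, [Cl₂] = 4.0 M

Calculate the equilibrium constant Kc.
K_c = 2.0000

Kc = ([PCl₃] × [Cl₂]) / ([PCl₅])
   = ((2.0)·(4.0)) / ((4.0))
   = 8 / 4 = 2.0000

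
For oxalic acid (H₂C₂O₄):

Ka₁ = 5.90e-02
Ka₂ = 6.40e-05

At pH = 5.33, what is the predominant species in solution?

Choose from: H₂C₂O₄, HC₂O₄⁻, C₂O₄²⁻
C₂O₄²⁻

pKa1 = 1.23, pKa2 = 4.19. Each pKa is the crossover between adjacent species; pH = 5.33 lies in the region where C₂O₄²⁻ predominates.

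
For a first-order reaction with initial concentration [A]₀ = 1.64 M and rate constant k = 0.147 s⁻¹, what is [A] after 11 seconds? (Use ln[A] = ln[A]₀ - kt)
0.3255 M

ln[A] = ln[A]₀ - k·t = ln(1.64) - (0.147)·(11) = 0.4947 - 1.6170 = -1.1223
[A] = e^(-1.1223) = 0.3255 M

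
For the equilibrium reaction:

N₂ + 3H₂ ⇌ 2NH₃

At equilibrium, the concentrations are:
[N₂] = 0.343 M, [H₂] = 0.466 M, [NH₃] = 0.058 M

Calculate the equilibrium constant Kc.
K_c = 0.0969

Kc = ([NH₃]^2) / ([N₂] × [H₂]^3)
   = ((0.058)^2) / ((0.343)·(0.466)^3)
   = 0.003364 / 0.03471 = 0.0969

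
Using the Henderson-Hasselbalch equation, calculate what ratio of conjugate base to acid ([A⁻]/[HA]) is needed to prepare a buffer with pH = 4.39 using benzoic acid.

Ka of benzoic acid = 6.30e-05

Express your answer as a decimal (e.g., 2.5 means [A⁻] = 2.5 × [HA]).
[A⁻]/[HA] = 1.546

pKa = −log(6.30e-05) = 4.2007. pH = pKa + log([A⁻]/[HA]). 4.39 = 4.2007 + log(ratio). log(ratio) = 4.39 − 4.2007 = 0.1893. ratio = 10^(0.1893) = 1.546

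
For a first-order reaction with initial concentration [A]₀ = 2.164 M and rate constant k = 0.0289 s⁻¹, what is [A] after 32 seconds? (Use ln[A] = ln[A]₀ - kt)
0.8583 M

ln[A] = ln[A]₀ - k·t = ln(2.164) - (0.0289)·(32) = 0.7720 - 0.9248 = -0.1528
[A] = e^(-0.1528) = 0.8583 M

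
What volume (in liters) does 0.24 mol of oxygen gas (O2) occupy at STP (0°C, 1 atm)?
At STP, 1 mol of gas occupies 22.4 L
Volume = 0.24 mol × 22.4 L/mol = 5.38 L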